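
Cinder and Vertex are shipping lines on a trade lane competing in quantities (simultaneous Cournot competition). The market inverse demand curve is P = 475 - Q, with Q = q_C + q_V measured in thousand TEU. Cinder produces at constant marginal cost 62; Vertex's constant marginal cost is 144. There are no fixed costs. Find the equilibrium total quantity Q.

248

Cinder's profit: π_C = (475 - Q)q_C - (62q_C). Setting ∂π_C/∂q_C = 0: 413 - 2q_C - (q_V) = 0.
Vertex's profit: π_V = (475 - Q)q_V - (144q_V). Setting ∂π_V/∂q_V = 0: 331 - 2q_V - (q_C) = 0.
Best responses: q_C = (413 - q_V)/2, q_V = (331 - q_C)/2.
Substituting one into the other gives q_C = 165 and q_V = 83.
Total output Q = 165 + 83 = 248.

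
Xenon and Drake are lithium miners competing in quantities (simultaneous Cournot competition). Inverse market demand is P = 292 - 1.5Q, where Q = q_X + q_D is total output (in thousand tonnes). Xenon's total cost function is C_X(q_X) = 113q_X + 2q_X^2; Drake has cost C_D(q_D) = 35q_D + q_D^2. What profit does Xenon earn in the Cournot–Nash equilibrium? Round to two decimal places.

Xenon's profit: π_X = (292 - 1.5Q)q_X - (113q_X + 2q_X²). Setting ∂π_X/∂q_X = 0: 179 - 7q_X - (3/2)(q_D) = 0.
Drake's profit: π_D = (292 - 1.5Q)q_D - (35q_D + q_D²). Setting ∂π_D/∂q_D = 0: 257 - 5q_D - (3/2)(q_X) = 0.
Rearranging gives the reaction functions q_X = (179 - (3/2)q_D)/7 and q_D = (257 - (3/2)q_X)/5.
Substituting one into the other gives q_X = 15.5573 and q_D = 46.7328.
Price P = 292 - (3/2)·62.2901 = 198.5649.
Xenon's profit: 198.5649·15.5573 - 113·15.5573 - 2·15.5573² = 847.0983.

847.10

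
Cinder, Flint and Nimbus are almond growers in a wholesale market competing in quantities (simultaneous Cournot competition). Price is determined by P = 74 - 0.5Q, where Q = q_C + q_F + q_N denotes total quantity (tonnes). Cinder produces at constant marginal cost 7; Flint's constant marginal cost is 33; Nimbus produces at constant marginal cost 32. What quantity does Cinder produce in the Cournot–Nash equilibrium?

59

Cinder's profit: π_C = (74 - 0.5Q)q_C - (7q_C). Setting ∂π_C/∂q_C = 0: 67 - q_C - (1/2)(q_F + q_N) = 0.
Flint's profit: π_F = (74 - 0.5Q)q_F - (33q_F). Setting ∂π_F/∂q_F = 0: 41 - q_F - (1/2)(q_C + q_N) = 0.
Nimbus's profit: π_N = (74 - 0.5Q)q_N - (32q_N). Setting ∂π_N/∂q_N = 0: 42 - q_N - (1/2)(q_C + q_F) = 0.
Summing all 3 equations gives 150 − 2Q = 0, hence Q = 75.
Back-substituting: q_C = (67 − 75/2)/(1/2) = 59, q_F = (41 − 75/2)/(1/2) = 7, q_N = (42 − 75/2)/(1/2) = 9.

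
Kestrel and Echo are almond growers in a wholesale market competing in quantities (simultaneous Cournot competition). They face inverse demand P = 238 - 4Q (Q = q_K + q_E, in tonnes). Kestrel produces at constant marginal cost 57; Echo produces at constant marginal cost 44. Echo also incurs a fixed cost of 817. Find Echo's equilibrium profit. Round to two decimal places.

Kestrel's profit: π_K = (238 - 4Q)q_K - (57q_K). Setting ∂π_K/∂q_K = 0: 181 - 8q_K - 4(q_E) = 0.
Echo's first-order condition: 194 - 8q_E - 4(q_K) = 0.
Rearranging gives the reaction functions q_K = (181 - 4q_E)/8 and q_E = (194 - 4q_K)/8.
Solving the pair: q_K = 14, q_E = 69/4.
Price P = 238 - 4·(125/4) = 113.
Echo's profit: (113 - 44)·(69/4) - 817 = 1493/4.

373.25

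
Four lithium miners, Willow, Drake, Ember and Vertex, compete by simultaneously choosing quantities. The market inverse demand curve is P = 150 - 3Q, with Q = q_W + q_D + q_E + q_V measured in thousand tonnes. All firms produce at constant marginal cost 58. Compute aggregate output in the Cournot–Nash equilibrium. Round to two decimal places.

24.53

A representative firm's profit is π_i = q_i(150 - 3Q) - 58q_i.
First-order condition (treating rivals' output as given): 92 - 6q_i - 3·Σ_{j≠i} q_j = 0.
By symmetry each firm produces the same amount; substituting Σ_{j≠i} q_j = 3q_i yields q_i = 92/15.
Total output Q = 92/15 + 92/15 + 92/15 + 92/15 = 368/15.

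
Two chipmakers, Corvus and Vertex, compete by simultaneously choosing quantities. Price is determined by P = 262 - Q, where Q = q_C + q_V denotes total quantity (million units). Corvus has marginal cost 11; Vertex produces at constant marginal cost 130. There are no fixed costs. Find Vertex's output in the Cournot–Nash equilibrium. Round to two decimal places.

Corvus's profit: π_C = (262 - Q)q_C - (11q_C). Setting ∂π_C/∂q_C = 0: 251 - 2q_C - (q_V) = 0.
Vertex's first-order condition: 132 - 2q_V - (q_C) = 0.
Rearranging gives the reaction functions q_C = (251 - q_V)/2 and q_V = (132 - q_C)/2.
Substituting one into the other gives q_C = 370/3 and q_V = 13/3.

4.33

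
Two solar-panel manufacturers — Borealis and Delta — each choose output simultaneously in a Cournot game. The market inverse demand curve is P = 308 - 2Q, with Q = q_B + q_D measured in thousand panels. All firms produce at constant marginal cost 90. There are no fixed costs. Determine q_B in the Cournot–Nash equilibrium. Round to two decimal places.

36.33

Each firm earns π_i = (308 - 2Q)q_i - 90q_i.
Setting ∂π_i/∂q_i = 0 with rivals' quantities fixed: 218 - 4q_i - 2q_j = 0.
With identical firms every q_j equals q_i, so q_j = q_i and 218 = 6q_i, giving q_i = 109/3.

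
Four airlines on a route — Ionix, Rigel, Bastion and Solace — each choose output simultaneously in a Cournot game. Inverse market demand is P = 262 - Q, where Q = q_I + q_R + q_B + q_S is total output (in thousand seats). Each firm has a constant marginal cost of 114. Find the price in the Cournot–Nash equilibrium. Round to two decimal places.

143.60

Each firm earns π_i = (262 - Q)q_i - 114q_i.
Setting ∂π_i/∂q_i = 0 with rivals' quantities fixed: 148 - 2q_i - Σ_{j≠i} q_j = 0.
With identical firms every q_j equals q_i, so Σ_{j≠i} q_j = 3q_i and 148 = 5q_i, giving q_i = 148/5.
Total output Q = 592/5, so price P = 262 - 592/5 = 718/5.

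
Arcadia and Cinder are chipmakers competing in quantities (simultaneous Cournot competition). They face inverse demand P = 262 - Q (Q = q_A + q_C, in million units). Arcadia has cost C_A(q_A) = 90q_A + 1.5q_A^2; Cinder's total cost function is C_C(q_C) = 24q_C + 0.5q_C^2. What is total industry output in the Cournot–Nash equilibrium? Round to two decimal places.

92.57

Arcadia's profit: π_A = (262 - Q)q_A - (90q_A + (3/2)q_A²). Setting ∂π_A/∂q_A = 0: 172 - 5q_A - (q_C) = 0.
Cinder's profit: π_C = (262 - Q)q_C - (24q_C + (1/2)q_C²). Setting ∂π_C/∂q_C = 0: 238 - 3q_C - (q_A) = 0.
So q_A = (172 - q_C)/5 and q_C = (238 - q_A)/3.
Solving the pair: q_A = 139/7, q_C = 509/7.
Total output Q = 139/7 + 509/7 = 648/7.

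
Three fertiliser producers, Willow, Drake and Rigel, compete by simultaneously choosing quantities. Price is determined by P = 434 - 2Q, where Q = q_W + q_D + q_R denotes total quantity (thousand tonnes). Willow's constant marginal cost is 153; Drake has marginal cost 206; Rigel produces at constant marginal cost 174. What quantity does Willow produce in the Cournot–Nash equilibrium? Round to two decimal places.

Willow's profit: π_W = (434 - 2Q)q_W - (153q_W). Setting ∂π_W/∂q_W = 0: 281 - 4q_W - 2(q_D + q_R) = 0.
Drake's profit: π_D = (434 - 2Q)q_D - (206q_D). Setting ∂π_D/∂q_D = 0: 228 - 4q_D - 2(q_W + q_R) = 0.
Rigel's first-order condition: 260 - 4q_R - 2(q_W + q_D) = 0.
Adding the 3 first-order conditions: 769 − 8Q = 0, so Q = 769/8.
Back-substituting: q_W = (281 − 769/4)/2 = 355/8, q_D = (228 − 769/4)/2 = 143/8, q_R = (260 − 769/4)/2 = 271/8.

44.38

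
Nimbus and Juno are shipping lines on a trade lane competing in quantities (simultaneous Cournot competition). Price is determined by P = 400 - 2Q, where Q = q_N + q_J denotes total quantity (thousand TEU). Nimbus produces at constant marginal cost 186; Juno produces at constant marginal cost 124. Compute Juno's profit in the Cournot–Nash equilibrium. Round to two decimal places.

6346.89

Nimbus's profit: π_N = (400 - 2Q)q_N - (186q_N). Setting ∂π_N/∂q_N = 0: 214 - 4q_N - 2(q_J) = 0.
Juno's profit: π_J = (400 - 2Q)q_J - (124q_J). Setting ∂π_J/∂q_J = 0: 276 - 4q_J - 2(q_N) = 0.
Best responses: q_N = (214 - 2q_J)/4, q_J = (276 - 2q_N)/4.
Solving the pair: q_N = 76/3, q_J = 169/3.
Price P = 400 - 2·(245/3) = 710/3.
Juno's profit: (710/3 - 124)·(169/3) = 6346.8889.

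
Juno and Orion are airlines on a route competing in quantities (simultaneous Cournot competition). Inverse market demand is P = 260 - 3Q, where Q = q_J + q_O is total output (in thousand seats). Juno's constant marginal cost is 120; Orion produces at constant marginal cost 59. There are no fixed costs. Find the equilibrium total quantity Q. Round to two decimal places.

Juno's profit: π_J = (260 - 3Q)q_J - (120q_J). Setting ∂π_J/∂q_J = 0: 140 - 6q_J - 3(q_O) = 0.
Orion's profit: π_O = (260 - 3Q)q_O - (59q_O). Setting ∂π_O/∂q_O = 0: 201 - 6q_O - 3(q_J) = 0.
Rearranging gives the reaction functions q_J = (140 - 3q_O)/6 and q_O = (201 - 3q_J)/6.
Solving the pair: q_J = 79/9, q_O = 262/9.
Total output Q = 79/9 + 262/9 = 341/9.

37.89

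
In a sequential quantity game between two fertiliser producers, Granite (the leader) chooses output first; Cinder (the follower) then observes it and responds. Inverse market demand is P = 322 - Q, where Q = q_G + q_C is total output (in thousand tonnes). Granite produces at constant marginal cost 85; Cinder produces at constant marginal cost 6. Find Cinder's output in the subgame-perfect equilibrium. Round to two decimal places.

118.50

Solve by backward induction. Given q_G, the follower Cinder maximises π_C = (322 - q_G - q_C)q_C - 6q_C.
∂π_C/∂q_C = 316 - q_G - 2q_C = 0 gives the reaction function q_C = (316 - q_G)/2.
The leader anticipates this reaction. Substituting into P = 322 - Q gives P = 164 - (1/2)q_G, so π_G = (164 - (1/2)q_G)q_G - 85q_G.
Maximising: ∂π_G/∂q_G = 79 - q_G = 0, giving q_G = 79.
Then q_C = (316 - 79)/2 = 237/2.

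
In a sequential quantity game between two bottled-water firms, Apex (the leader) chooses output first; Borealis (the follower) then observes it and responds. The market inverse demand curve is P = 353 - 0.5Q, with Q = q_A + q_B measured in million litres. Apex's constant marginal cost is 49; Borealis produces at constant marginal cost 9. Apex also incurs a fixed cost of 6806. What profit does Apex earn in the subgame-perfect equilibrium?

Solve by backward induction. Given q_A, the follower Borealis maximises π_B = (353 - (1/2)q_A - (1/2)q_B)q_B - 9q_B.
Setting the follower's marginal profit to zero, 344 - (1/2)q_A - q_B = 0, i.e. q_B = (344 - (1/2)q_A).
The leader anticipates this reaction. Substituting into P = 353 - 0.5Q gives P = 181 - (1/4)q_A, so π_A = (181 - (1/4)q_A)q_A - 49q_A.
Leader FOC: 132 - (1/2)q_A = 0, so q_A = 264.
Then q_B = (344 - (1/2)·264) = 212.
Price P = 353 - (1/2)·476 = 115.
Apex's profit: (115 - 49)·264 - 6806 = 10618.

10618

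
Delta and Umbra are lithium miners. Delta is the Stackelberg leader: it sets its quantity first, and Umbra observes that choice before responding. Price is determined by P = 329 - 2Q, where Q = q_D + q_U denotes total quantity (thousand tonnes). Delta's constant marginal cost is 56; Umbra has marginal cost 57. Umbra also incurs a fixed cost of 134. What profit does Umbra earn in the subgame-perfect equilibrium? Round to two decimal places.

Solve by backward induction. Given q_D, the follower Umbra maximises π_U = (329 - 2q_D - 2q_U)q_U - 57q_U.
Follower FOC: 272 - 2q_D - 4q_U = 0, so q_U(q_D) = (272 - 2q_D)/4.
The leader anticipates this reaction. Substituting into P = 329 - 2Q gives P = 193 - q_D, so π_D = (193 - q_D)q_D - 56q_D.
Leader FOC: 137 - 2q_D = 0, so q_D = 137/2.
Then q_U = (272 - 2·(137/2))/4 = 135/4.
Price P = 329 - 2·(409/4) = 249/2.
Umbra's profit: (249/2 - 57)·(135/4) - 134 = 2144.1250.

2144.13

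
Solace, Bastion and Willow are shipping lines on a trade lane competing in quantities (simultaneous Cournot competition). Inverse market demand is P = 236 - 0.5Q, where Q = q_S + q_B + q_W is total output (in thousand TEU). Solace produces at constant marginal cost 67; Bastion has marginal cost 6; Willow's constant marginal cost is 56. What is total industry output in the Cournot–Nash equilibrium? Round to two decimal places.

Solace's profit: π_S = (236 - 0.5Q)q_S - (67q_S). Setting ∂π_S/∂q_S = 0: 169 - q_S - (1/2)(q_B + q_W) = 0.
Bastion's first-order condition: 230 - q_B - (1/2)(q_S + q_W) = 0.
Willow's first-order condition: 180 - q_W - (1/2)(q_S + q_B) = 0.
Summing all 3 equations gives 579 − 2Q = 0, hence Q = 579/2.
Back-substituting: q_S = (169 − 579/4)/(1/2) = 97/2, q_B = (230 − 579/4)/(1/2) = 341/2, q_W = (180 − 579/4)/(1/2) = 141/2.
Total output Q = 97/2 + 341/2 + 141/2 = 579/2.

289.50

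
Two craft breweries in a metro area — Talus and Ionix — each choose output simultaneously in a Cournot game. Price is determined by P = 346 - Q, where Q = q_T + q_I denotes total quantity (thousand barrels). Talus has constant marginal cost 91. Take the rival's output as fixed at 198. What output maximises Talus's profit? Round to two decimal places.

With the rival's output fixed at 198, Talus's profit is π_T = (346 - 198 - q_T)q_T - (91q_T) = (148 - q_T)q_T - (91q_T).
∂π_T/∂q_T = 57 - 2q_T = 0, so q_T = 57/2.

28.50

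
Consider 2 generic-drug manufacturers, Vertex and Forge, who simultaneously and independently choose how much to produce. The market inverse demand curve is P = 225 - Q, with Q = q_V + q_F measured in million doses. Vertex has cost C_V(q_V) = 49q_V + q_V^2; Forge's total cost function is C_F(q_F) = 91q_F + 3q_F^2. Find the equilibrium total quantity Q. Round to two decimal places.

Vertex's profit: π_V = (225 - Q)q_V - (49q_V + q_V²). Setting ∂π_V/∂q_V = 0: 176 - 4q_V - (q_F) = 0.
Forge's first-order condition: 134 - 8q_F - (q_V) = 0.
So q_V = (176 - q_F)/4 and q_F = (134 - q_V)/8.
Solving the pair: q_V = 1274/31, q_F = 360/31.
Total output Q = 1274/31 + 360/31 = 1634/31.

52.71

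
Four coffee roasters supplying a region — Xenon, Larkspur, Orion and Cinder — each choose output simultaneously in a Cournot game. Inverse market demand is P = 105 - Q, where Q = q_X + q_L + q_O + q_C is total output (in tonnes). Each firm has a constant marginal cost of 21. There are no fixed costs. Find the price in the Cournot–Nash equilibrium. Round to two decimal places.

37.80

A representative firm's profit is π_i = q_i(105 - Q) - 21q_i.
First-order condition (treating rivals' output as given): 84 - 2q_i - Σ_{j≠i} q_j = 0.
With identical firms every q_j equals q_i, so Σ_{j≠i} q_j = 3q_i and 84 = 5q_i, giving q_i = 84/5.
Total output Q = 336/5, so price P = 105 - 336/5 = 189/5.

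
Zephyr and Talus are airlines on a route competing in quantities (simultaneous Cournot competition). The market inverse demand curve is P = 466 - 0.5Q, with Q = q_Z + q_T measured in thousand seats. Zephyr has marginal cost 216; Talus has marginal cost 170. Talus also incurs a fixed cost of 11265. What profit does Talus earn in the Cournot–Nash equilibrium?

14727

Zephyr's profit: π_Z = (466 - 0.5Q)q_Z - (216q_Z). Setting ∂π_Z/∂q_Z = 0: 250 - q_Z - (1/2)(q_T) = 0.
Talus's profit: π_T = (466 - 0.5Q)q_T - (170q_T). Setting ∂π_T/∂q_T = 0: 296 - q_T - (1/2)(q_Z) = 0.
Rearranging gives the reaction functions q_Z = (250 - (1/2)q_T) and q_T = (296 - (1/2)q_Z).
Substituting one into the other gives q_Z = 136 and q_T = 228.
Price P = 466 - (1/2)·364 = 284.
Talus's profit: (284 - 170)·228 - 11265 = 14727.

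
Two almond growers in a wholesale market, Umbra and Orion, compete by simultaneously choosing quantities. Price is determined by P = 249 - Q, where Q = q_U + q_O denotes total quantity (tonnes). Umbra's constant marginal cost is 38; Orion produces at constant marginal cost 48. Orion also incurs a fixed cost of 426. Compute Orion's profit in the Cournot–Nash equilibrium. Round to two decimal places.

Umbra's profit: π_U = (249 - Q)q_U - (38q_U). Setting ∂π_U/∂q_U = 0: 211 - 2q_U - (q_O) = 0.
Orion's first-order condition: 201 - 2q_O - (q_U) = 0.
So q_U = (211 - q_O)/2 and q_O = (201 - q_U)/2.
Substituting one into the other gives q_U = 221/3 and q_O = 191/3.
Price P = 249 - 412/3 = 335/3.
Orion's profit: (335/3 - 48)·(191/3) - 426 = 3627.4444.

3627.44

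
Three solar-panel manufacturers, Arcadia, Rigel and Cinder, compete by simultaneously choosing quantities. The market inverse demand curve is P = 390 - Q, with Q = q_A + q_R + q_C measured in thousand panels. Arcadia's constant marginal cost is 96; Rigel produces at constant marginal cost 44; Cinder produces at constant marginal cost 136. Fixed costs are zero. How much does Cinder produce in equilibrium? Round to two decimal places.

Arcadia's profit: π_A = (390 - Q)q_A - (96q_A). Setting ∂π_A/∂q_A = 0: 294 - 2q_A - (q_R + q_C) = 0.
Rigel's first-order condition: 346 - 2q_R - (q_A + q_C) = 0.
Cinder's profit: π_C = (390 - Q)q_C - (136q_C). Setting ∂π_C/∂q_C = 0: 254 - 2q_C - (q_A + q_R) = 0.
Adding the 3 first-order conditions: 894 − 4Q = 0, so Q = 447/2.
Back-substituting: q_A = (294 − 447/2) = 141/2, q_R = (346 − 447/2) = 245/2, q_C = (254 − 447/2) = 61/2.

30.50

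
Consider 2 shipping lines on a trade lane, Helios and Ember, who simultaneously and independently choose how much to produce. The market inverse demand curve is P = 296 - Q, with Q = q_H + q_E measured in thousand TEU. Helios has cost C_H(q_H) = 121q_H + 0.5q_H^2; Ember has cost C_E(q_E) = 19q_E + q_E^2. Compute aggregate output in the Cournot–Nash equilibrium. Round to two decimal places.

98.09

Helios's profit: π_H = (296 - Q)q_H - (121q_H + (1/2)q_H²). Setting ∂π_H/∂q_H = 0: 175 - 3q_H - (q_E) = 0.
Ember's first-order condition: 277 - 4q_E - (q_H) = 0.
So q_H = (175 - q_E)/3 and q_E = (277 - q_H)/4.
Substituting one into the other gives q_H = 423/11 and q_E = 656/11.
Total output Q = 423/11 + 656/11 = 1079/11.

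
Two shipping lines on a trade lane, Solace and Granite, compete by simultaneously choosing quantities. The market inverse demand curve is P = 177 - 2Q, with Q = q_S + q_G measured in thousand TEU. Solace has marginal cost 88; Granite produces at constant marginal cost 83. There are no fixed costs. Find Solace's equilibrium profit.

Solace's profit: π_S = (177 - 2Q)q_S - (88q_S). Setting ∂π_S/∂q_S = 0: 89 - 4q_S - 2(q_G) = 0.
Granite's profit: π_G = (177 - 2Q)q_G - (83q_G). Setting ∂π_G/∂q_G = 0: 94 - 4q_G - 2(q_S) = 0.
Rearranging gives the reaction functions q_S = (89 - 2q_G)/4 and q_G = (94 - 2q_S)/4.
Solving the pair: q_S = 14, q_G = 33/2.
Price P = 177 - 2·(61/2) = 116.
Solace's profit: (116 - 88)·14 = 392.

392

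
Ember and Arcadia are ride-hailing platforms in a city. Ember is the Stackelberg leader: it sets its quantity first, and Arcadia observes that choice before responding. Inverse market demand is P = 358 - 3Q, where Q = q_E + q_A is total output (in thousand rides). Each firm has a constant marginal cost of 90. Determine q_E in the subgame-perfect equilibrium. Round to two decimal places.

44.67

The follower Arcadia best-responds to any q_E: π_A = (358 - 3Q)q_A - 90q_A.
∂π_A/∂q_A = 268 - 3q_E - 6q_A = 0 gives the reaction function q_A = (268 - 3q_E)/6.
The leader anticipates this reaction. Substituting into P = 358 - 3Q gives P = 224 - (3/2)q_E, so π_E = (224 - (3/2)q_E)q_E - 90q_E.
The leader's first-order condition 134 - 3q_E = 0 yields q_E = 134/3.
Then q_A = (268 - 3·(134/3))/6 = 67/3.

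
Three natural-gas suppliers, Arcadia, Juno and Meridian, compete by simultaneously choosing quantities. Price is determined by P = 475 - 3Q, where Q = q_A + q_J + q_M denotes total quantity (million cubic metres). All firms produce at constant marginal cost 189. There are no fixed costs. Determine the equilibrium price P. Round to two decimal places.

260.50

A representative firm's profit is π_i = q_i(475 - 3Q) - 189q_i.
First-order condition (treating rivals' output as given): 286 - 6q_i - 3·Σ_{j≠i} q_j = 0.
By symmetry each firm produces the same amount; substituting Σ_{j≠i} q_j = 2q_i yields q_i = 286/12 = 143/6.
Total output Q = 143/2, so price P = 475 - 3·(143/2) = 521/2.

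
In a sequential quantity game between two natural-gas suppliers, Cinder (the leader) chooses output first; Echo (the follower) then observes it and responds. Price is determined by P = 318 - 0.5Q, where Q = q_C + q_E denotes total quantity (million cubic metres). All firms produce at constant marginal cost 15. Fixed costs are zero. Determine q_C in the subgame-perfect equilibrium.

303

Solve by backward induction. Given q_C, the follower Echo maximises π_E = (318 - (1/2)q_C - (1/2)q_E)q_E - 15q_E.
∂π_E/∂q_E = 303 - (1/2)q_C - q_E = 0 gives the reaction function q_E = (303 - (1/2)q_C).
The leader anticipates this reaction. Substituting into P = 318 - 0.5Q gives P = 333/2 - (1/4)q_C, so π_C = (333/2 - (1/4)q_C)q_C - 15q_C.
Maximising: ∂π_C/∂q_C = 303/2 - (1/2)q_C = 0, giving q_C = 303.
Then q_E = (303 - (1/2)·303) = 303/2.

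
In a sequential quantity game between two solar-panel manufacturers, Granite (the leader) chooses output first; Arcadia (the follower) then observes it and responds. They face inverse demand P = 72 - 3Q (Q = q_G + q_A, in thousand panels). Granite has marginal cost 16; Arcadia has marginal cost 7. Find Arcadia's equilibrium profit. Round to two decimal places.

143.52

The follower Arcadia best-responds to any q_G: π_A = (72 - 3Q)q_A - 7q_A.
∂π_A/∂q_A = 65 - 3q_G - 6q_A = 0 gives the reaction function q_A = (65 - 3q_G)/6.
Granite substitutes q_A(q_G) into its own profit: π_G = q_G(72 - 3q_G - (65 - 3q_G)/2) - 16q_G = (79/2 - (3/2)q_G)q_G - 16q_G.
Maximising: ∂π_G/∂q_G = 47/2 - 3q_G = 0, giving q_G = 47/6.
Then q_A = (65 - 3·(47/6))/6 = 83/12.
Price P = 72 - 3·(59/4) = 111/4.
Arcadia's profit: (111/4 - 7)·(83/12) = 143.5208.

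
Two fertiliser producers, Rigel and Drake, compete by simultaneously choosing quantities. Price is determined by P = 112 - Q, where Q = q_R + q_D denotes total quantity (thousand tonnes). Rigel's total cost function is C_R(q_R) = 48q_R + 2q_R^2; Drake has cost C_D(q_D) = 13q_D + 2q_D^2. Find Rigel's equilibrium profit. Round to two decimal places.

198.92

Rigel's profit: π_R = (112 - Q)q_R - (48q_R + 2q_R²). Setting ∂π_R/∂q_R = 0: 64 - 6q_R - (q_D) = 0.
Drake's first-order condition: 99 - 6q_D - (q_R) = 0.
Best responses: q_R = (64 - q_D)/6, q_D = (99 - q_R)/6.
Substituting one into the other gives q_R = 57/7 and q_D = 106/7.
Price P = 112 - 163/7 = 621/7.
Rigel's profit: (621/7)·(57/7) - 48·(57/7) - 2(57/7)² = 198.9184.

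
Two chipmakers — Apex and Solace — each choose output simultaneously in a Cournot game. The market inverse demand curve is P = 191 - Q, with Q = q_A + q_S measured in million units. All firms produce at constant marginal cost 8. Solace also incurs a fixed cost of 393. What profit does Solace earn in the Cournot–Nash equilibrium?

Each firm earns π_i = (191 - Q)q_i - 8q_i.
Setting ∂π_i/∂q_i = 0 with rivals' quantities fixed: 183 - 2q_i - q_j = 0.
With identical firms every q_j equals q_i, so q_j = q_i and 183 = 3q_i, giving q_i = 61.
Price P = 191 - 122 = 69.
Solace's profit: (69 - 8)·61 - 393 = 3328.

3328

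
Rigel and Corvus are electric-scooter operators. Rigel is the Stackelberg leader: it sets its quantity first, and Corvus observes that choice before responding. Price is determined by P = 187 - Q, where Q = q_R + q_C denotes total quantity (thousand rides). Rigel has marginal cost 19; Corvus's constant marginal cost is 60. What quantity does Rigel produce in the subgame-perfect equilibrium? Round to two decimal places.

Solve by backward induction. Given q_R, the follower Corvus maximises π_C = (187 - q_R - q_C)q_C - 60q_C.
Follower FOC: 127 - q_R - 2q_C = 0, so q_C(q_R) = (127 - q_R)/2.
The leader anticipates this reaction. Substituting into P = 187 - Q gives P = 247/2 - (1/2)q_R, so π_R = (247/2 - (1/2)q_R)q_R - 19q_R.
Maximising: ∂π_R/∂q_R = 209/2 - q_R = 0, giving q_R = 209/2.
Then q_C = (127 - 209/2)/2 = 45/4.

104.50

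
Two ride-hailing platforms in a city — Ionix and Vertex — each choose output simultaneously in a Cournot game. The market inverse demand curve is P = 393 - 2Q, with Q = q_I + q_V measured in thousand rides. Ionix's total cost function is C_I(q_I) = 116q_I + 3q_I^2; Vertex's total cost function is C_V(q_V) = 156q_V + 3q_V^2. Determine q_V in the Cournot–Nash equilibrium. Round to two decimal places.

Ionix's profit: π_I = (393 - 2Q)q_I - (116q_I + 3q_I²). Setting ∂π_I/∂q_I = 0: 277 - 10q_I - 2(q_V) = 0.
Vertex's first-order condition: 237 - 10q_V - 2(q_I) = 0.
So q_I = (277 - 2q_V)/10 and q_V = (237 - 2q_I)/10.
Substituting one into the other gives q_I = 287/12 and q_V = 227/12.

18.92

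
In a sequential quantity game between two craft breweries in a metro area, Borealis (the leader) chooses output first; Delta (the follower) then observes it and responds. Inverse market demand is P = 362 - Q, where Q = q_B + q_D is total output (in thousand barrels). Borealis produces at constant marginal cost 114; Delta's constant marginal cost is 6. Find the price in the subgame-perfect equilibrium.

149

Solve by backward induction. Given q_B, the follower Delta maximises π_D = (362 - q_B - q_D)q_D - 6q_D.
Follower FOC: 356 - q_B - 2q_D = 0, so q_D(q_B) = (356 - q_B)/2.
The leader anticipates this reaction. Substituting into P = 362 - Q gives P = 184 - (1/2)q_B, so π_B = (184 - (1/2)q_B)q_B - 114q_B.
Maximising: ∂π_B/∂q_B = 70 - q_B = 0, giving q_B = 70.
Then q_D = (356 - 70)/2 = 143.
Total output Q = 213, so price P = 362 - 213 = 149.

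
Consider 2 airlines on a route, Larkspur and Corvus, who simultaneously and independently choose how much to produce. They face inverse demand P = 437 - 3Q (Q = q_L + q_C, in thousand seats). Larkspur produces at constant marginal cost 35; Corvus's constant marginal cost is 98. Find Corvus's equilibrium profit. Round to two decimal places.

Larkspur's profit: π_L = (437 - 3Q)q_L - (35q_L). Setting ∂π_L/∂q_L = 0: 402 - 6q_L - 3(q_C) = 0.
Corvus's first-order condition: 339 - 6q_C - 3(q_L) = 0.
So q_L = (402 - 3q_C)/6 and q_C = (339 - 3q_L)/6.
Substituting one into the other gives q_L = 155/3 and q_C = 92/3.
Price P = 437 - 3·(247/3) = 190.
Corvus's profit: (190 - 98)·(92/3) = 2821.3333.

2821.33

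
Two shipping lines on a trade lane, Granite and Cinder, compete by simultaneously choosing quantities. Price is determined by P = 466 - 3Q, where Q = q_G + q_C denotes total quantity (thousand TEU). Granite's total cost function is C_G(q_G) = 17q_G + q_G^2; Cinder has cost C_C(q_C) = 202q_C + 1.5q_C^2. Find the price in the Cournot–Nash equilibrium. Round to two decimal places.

Granite's profit: π_G = (466 - 3Q)q_G - (17q_G + q_G²). Setting ∂π_G/∂q_G = 0: 449 - 8q_G - 3(q_C) = 0.
Cinder's first-order condition: 264 - 9q_C - 3(q_G) = 0.
Rearranging gives the reaction functions q_G = (449 - 3q_C)/8 and q_C = (264 - 3q_G)/9.
Substituting one into the other gives q_G = 361/7 and q_C = 85/7.
Total output Q = 446/7, so price P = 466 - 3·(446/7) = 1924/7.

274.86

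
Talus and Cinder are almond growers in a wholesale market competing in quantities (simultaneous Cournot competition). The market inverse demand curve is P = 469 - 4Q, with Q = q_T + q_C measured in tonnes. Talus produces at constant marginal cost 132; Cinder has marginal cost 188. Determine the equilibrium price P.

Talus's profit: π_T = (469 - 4Q)q_T - (132q_T). Setting ∂π_T/∂q_T = 0: 337 - 8q_T - 4(q_C) = 0.
Cinder's first-order condition: 281 - 8q_C - 4(q_T) = 0.
Rearranging gives the reaction functions q_T = (337 - 4q_C)/8 and q_C = (281 - 4q_T)/8.
Solving the pair: q_T = 131/4, q_C = 75/4.
Total output Q = 103/2, so price P = 469 - 4·(103/2) = 263.

263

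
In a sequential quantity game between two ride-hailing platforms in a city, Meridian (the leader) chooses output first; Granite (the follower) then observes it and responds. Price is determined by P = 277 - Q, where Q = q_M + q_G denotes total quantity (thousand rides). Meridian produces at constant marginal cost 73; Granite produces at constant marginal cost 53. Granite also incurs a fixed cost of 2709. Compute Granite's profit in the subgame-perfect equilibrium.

The follower Granite best-responds to any q_M: π_G = (277 - Q)q_G - 53q_G.
Setting the follower's marginal profit to zero, 224 - q_M - 2q_G = 0, i.e. q_G = (224 - q_M)/2.
The leader anticipates this reaction. Substituting into P = 277 - Q gives P = 165 - (1/2)q_M, so π_M = (165 - (1/2)q_M)q_M - 73q_M.
Leader FOC: 92 - q_M = 0, so q_M = 92.
Then q_G = (224 - 92)/2 = 66.
Price P = 277 - 158 = 119.
Granite's profit: (119 - 53)·66 - 2709 = 1647.

1647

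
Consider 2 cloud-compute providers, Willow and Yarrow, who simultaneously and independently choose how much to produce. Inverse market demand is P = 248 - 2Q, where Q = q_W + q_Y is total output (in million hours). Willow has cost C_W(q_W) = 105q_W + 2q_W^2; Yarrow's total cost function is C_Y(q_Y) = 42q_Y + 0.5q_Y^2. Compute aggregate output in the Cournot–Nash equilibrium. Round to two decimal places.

46.25

Willow's profit: π_W = (248 - 2Q)q_W - (105q_W + 2q_W²). Setting ∂π_W/∂q_W = 0: 143 - 8q_W - 2(q_Y) = 0.
Yarrow's profit: π_Y = (248 - 2Q)q_Y - (42q_Y + (1/2)q_Y²). Setting ∂π_Y/∂q_Y = 0: 206 - 5q_Y - 2(q_W) = 0.
Rearranging gives the reaction functions q_W = (143 - 2q_Y)/8 and q_Y = (206 - 2q_W)/5.
Substituting one into the other gives q_W = 101/12 and q_Y = 227/6.
Total output Q = 101/12 + 227/6 = 185/4.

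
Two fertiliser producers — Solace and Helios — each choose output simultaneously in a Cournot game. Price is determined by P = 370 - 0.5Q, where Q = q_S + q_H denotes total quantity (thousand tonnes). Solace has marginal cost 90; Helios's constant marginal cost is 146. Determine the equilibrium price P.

202

Solace's profit: π_S = (370 - 0.5Q)q_S - (90q_S). Setting ∂π_S/∂q_S = 0: 280 - q_S - (1/2)(q_H) = 0.
Helios's first-order condition: 224 - q_H - (1/2)(q_S) = 0.
Rearranging gives the reaction functions q_S = (280 - (1/2)q_H) and q_H = (224 - (1/2)q_S).
Solving the pair: q_S = 224, q_H = 112.
Total output Q = 336, so price P = 370 - (1/2)·336 = 202.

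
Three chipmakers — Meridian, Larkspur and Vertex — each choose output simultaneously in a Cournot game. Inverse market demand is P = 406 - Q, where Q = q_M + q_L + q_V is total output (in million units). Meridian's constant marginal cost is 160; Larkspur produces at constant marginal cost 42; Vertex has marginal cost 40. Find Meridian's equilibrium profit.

4

Meridian's profit: π_M = (406 - Q)q_M - (160q_M). Setting ∂π_M/∂q_M = 0: 246 - 2q_M - (q_L + q_V) = 0.
Larkspur's first-order condition: 364 - 2q_L - (q_M + q_V) = 0.
Vertex's first-order condition: 366 - 2q_V - (q_M + q_L) = 0.
Adding the 3 conditions: 976 − 2Q − 2Q = 0, i.e. Q = 244.
Back-substituting: q_M = (246 − 244) = 2, q_L = (364 − 244) = 120, q_V = (366 − 244) = 122.
Price P = 406 - 244 = 162.
Meridian's profit: (162 - 160)·2 = 4.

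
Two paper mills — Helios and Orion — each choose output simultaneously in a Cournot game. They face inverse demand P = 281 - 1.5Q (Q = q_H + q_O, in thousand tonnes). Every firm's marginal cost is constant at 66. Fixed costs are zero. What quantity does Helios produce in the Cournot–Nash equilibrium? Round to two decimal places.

Each firm earns π_i = (281 - 1.5Q)q_i - 66q_i.
Setting ∂π_i/∂q_i = 0 with rivals' quantities fixed: 215 - 3q_i - (3/2)q_j = 0.
With identical firms every q_j equals q_i, so q_j = q_i and 215 = (9/2)q_i, giving q_i = 430/9.

47.78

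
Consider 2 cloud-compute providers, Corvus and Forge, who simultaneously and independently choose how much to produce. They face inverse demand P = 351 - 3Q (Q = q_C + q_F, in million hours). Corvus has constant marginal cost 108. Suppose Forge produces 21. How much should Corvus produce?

With the rival's output fixed at 21, Corvus's profit is π_C = (351 - 3·21 - 3q_C)q_C - (108q_C) = (288 - 3q_C)q_C - (108q_C).
∂π_C/∂q_C = 180 - 6q_C = 0, so q_C = 30.

30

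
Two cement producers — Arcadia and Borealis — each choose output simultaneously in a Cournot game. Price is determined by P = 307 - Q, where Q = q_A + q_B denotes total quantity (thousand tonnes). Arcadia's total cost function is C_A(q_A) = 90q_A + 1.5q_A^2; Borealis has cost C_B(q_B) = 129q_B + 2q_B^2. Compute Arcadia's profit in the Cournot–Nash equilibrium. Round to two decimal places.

3755.58

Arcadia's profit: π_A = (307 - Q)q_A - (90q_A + (3/2)q_A²). Setting ∂π_A/∂q_A = 0: 217 - 5q_A - (q_B) = 0.
Borealis's profit: π_B = (307 - Q)q_B - (129q_B + 2q_B²). Setting ∂π_B/∂q_B = 0: 178 - 6q_B - (q_A) = 0.
So q_A = (217 - q_B)/5 and q_B = (178 - q_A)/6.
Solving the pair: q_A = 1124/29, q_B = 673/29.
Price P = 307 - 1797/29 = 245.0345.
Arcadia's profit: 245.0345·(1124/29) - 90·(1124/29) - (3/2)(1124/29)² = 3755.5767.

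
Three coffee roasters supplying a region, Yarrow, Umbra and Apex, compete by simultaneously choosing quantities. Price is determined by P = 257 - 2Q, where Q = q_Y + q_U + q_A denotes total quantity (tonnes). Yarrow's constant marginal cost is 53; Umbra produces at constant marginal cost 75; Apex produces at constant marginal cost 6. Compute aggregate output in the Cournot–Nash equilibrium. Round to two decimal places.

79.63

Yarrow's profit: π_Y = (257 - 2Q)q_Y - (53q_Y). Setting ∂π_Y/∂q_Y = 0: 204 - 4q_Y - 2(q_U + q_A) = 0.
Umbra's first-order condition: 182 - 4q_U - 2(q_Y + q_A) = 0.
Apex's first-order condition: 251 - 4q_A - 2(q_Y + q_U) = 0.
Adding the 3 first-order conditions: 637 − 8Q = 0, so Q = 637/8.
Back-substituting: q_Y = (204 − 637/4)/2 = 179/8, q_U = (182 − 637/4)/2 = 91/8, q_A = (251 − 637/4)/2 = 367/8.
Total output Q = 179/8 + 91/8 + 367/8 = 637/8.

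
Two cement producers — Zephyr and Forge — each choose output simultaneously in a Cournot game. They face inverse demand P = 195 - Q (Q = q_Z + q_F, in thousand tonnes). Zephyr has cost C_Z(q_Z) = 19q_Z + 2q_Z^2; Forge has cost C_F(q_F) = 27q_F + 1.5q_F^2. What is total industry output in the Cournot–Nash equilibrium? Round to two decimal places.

Zephyr's profit: π_Z = (195 - Q)q_Z - (19q_Z + 2q_Z²). Setting ∂π_Z/∂q_Z = 0: 176 - 6q_Z - (q_F) = 0.
Forge's first-order condition: 168 - 5q_F - (q_Z) = 0.
Best responses: q_Z = (176 - q_F)/6, q_F = (168 - q_Z)/5.
Substituting one into the other gives q_Z = 712/29 and q_F = 832/29.
Total output Q = 712/29 + 832/29 = 1544/29.

53.24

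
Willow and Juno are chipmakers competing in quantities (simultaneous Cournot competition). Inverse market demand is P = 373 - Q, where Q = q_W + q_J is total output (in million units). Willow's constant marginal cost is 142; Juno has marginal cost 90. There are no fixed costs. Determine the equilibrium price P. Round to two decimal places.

201.67

Willow's profit: π_W = (373 - Q)q_W - (142q_W). Setting ∂π_W/∂q_W = 0: 231 - 2q_W - (q_J) = 0.
Juno's profit: π_J = (373 - Q)q_J - (90q_J). Setting ∂π_J/∂q_J = 0: 283 - 2q_J - (q_W) = 0.
So q_W = (231 - q_J)/2 and q_J = (283 - q_W)/2.
Substituting one into the other gives q_W = 179/3 and q_J = 335/3.
Total output Q = 514/3, so price P = 373 - 514/3 = 605/3.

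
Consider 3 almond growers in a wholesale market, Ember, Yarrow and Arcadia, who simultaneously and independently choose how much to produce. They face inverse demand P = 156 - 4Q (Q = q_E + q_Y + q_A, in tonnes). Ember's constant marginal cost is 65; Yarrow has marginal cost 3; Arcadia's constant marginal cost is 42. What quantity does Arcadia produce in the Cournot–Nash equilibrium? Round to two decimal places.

Ember's profit: π_E = (156 - 4Q)q_E - (65q_E). Setting ∂π_E/∂q_E = 0: 91 - 8q_E - 4(q_Y + q_A) = 0.
Yarrow's profit: π_Y = (156 - 4Q)q_Y - (3q_Y). Setting ∂π_Y/∂q_Y = 0: 153 - 8q_Y - 4(q_E + q_A) = 0.
Arcadia's profit: π_A = (156 - 4Q)q_A - (42q_A). Setting ∂π_A/∂q_A = 0: 114 - 8q_A - 4(q_E + q_Y) = 0.
Adding the 3 first-order conditions: 358 − 16Q = 0, so Q = 179/8.
Back-substituting: q_E = (91 − 179/2)/4 = 3/8, q_Y = (153 − 179/2)/4 = 127/8, q_A = (114 − 179/2)/4 = 49/8.

6.13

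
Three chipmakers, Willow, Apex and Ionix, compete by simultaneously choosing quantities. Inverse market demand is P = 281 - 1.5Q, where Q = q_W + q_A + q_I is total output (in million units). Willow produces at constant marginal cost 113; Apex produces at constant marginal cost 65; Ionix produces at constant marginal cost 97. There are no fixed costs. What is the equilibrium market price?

Willow's profit: π_W = (281 - 1.5Q)q_W - (113q_W). Setting ∂π_W/∂q_W = 0: 168 - 3q_W - (3/2)(q_A + q_I) = 0.
Apex's first-order condition: 216 - 3q_A - (3/2)(q_W + q_I) = 0.
Ionix's first-order condition: 184 - 3q_I - (3/2)(q_W + q_A) = 0.
Adding the 3 conditions: 568 − 3Q − 3Q = 0, i.e. Q = 284/3.
Back-substituting: q_W = (168 − 142)/(3/2) = 52/3, q_A = (216 − 142)/(3/2) = 148/3, q_I = (184 − 142)/(3/2) = 28.
Total output Q = 284/3, so price P = 281 - (3/2)·(284/3) = 139.

139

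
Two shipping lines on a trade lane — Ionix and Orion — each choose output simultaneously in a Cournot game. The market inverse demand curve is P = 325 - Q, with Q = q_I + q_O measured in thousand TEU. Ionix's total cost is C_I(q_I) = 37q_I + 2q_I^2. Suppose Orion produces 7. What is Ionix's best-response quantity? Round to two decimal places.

With the rival's output fixed at 7, Ionix's profit is π_I = (325 - 7 - q_I)q_I - (37q_I + 2q_I²) = (318 - q_I)q_I - (37q_I + 2q_I²).
∂π_I/∂q_I = 281 - 6q_I = 0, so q_I = 281/6.

46.83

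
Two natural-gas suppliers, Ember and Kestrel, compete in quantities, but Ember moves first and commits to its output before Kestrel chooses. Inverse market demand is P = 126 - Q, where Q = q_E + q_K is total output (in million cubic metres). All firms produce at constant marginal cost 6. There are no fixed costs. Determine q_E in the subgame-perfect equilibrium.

60

Solve by backward induction. Given q_E, the follower Kestrel maximises π_K = (126 - q_E - q_K)q_K - 6q_K.
Setting the follower's marginal profit to zero, 120 - q_E - 2q_K = 0, i.e. q_K = (120 - q_E)/2.
Ember substitutes q_K(q_E) into its own profit: π_E = q_E(126 - q_E - (120 - q_E)/2) - 6q_E = (66 - (1/2)q_E)q_E - 6q_E.
Leader FOC: 60 - q_E = 0, so q_E = 60.
Then q_K = (120 - 60)/2 = 30.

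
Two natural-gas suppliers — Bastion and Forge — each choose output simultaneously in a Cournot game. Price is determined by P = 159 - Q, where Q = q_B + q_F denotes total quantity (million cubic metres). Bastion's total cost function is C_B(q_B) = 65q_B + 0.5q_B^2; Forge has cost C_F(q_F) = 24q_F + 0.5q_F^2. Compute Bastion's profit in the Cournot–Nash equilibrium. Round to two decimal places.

Bastion's profit: π_B = (159 - Q)q_B - (65q_B + (1/2)q_B²). Setting ∂π_B/∂q_B = 0: 94 - 3q_B - (q_F) = 0.
Forge's first-order condition: 135 - 3q_F - (q_B) = 0.
Best responses: q_B = (94 - q_F)/3, q_F = (135 - q_B)/3.
Solving the pair: q_B = 147/8, q_F = 311/8.
Price P = 159 - 229/4 = 407/4.
Bastion's profit: (407/4)·(147/8) - 65·(147/8) - (1/2)(147/8)² = 506.4609.

506.46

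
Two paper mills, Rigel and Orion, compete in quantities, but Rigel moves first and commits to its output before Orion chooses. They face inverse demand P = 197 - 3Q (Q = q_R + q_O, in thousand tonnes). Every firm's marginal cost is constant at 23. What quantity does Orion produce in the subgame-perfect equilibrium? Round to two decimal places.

14.50

The follower Orion best-responds to any q_R: π_O = (197 - 3Q)q_O - 23q_O.
Setting the follower's marginal profit to zero, 174 - 3q_R - 6q_O = 0, i.e. q_O = (174 - 3q_R)/6.
The leader anticipates this reaction. Substituting into P = 197 - 3Q gives P = 110 - (3/2)q_R, so π_R = (110 - (3/2)q_R)q_R - 23q_R.
Maximising: ∂π_R/∂q_R = 87 - 3q_R = 0, giving q_R = 29.
Then q_O = (174 - 3·29)/6 = 29/2.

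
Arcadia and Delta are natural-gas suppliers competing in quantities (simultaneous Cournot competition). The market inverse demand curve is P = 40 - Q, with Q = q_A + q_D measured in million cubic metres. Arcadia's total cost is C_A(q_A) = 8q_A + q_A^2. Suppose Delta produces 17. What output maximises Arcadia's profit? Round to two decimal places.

With the rival's output fixed at 17, Arcadia's profit is π_A = (40 - 17 - q_A)q_A - (8q_A + q_A²) = (23 - q_A)q_A - (8q_A + q_A²).
∂π_A/∂q_A = 15 - 4q_A = 0, so q_A = 15/4.

3.75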